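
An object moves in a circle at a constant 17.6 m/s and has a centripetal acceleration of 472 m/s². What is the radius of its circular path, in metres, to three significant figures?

0.656 m

a_c = v²/r ⇒ r = v²/a_c = (17.6)²/472 = 309.8/472 = 0.6563 m.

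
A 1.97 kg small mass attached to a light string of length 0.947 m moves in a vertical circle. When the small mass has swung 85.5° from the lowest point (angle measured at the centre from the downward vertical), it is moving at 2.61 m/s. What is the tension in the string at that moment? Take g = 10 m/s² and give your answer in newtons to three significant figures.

Take the radial direction toward the centre of the circle as positive. The component of the weight along the string toward the centre is −mg cos φ (φ measured from the bottom), so Newton's second law along the string gives T − mg cos φ = m v²/r.
cos 85.5° = 0.07846, so T = m(v²/r + g cos φ) = 1.97 × ((2.61)²/0.947 + 10.0 × 0.07846) = 1.97 × (7.193 + (0.7846)) = 1.97 × 7.978 = 15.72 N.

15.7 N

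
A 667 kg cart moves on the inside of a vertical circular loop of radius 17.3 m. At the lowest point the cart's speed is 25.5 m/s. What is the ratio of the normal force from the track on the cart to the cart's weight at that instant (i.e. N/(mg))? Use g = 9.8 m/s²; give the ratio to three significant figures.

4.84

At the bottom, N − mg = mv²/r, so N = m(v²/r + g) and N/(mg) = v²/(rg) + 1 = (25.5)²/(17.3 × 9.8) + 1 = 3.835 + 1 = 4.835.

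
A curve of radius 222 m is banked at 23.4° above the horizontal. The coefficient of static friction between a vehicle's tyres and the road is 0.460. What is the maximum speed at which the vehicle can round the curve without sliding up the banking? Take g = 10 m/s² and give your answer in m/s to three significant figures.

At the maximum speed, friction acts down the slope at its limiting value f = μN. Radially (horizontal, toward centre): N sinθ + μN cosθ = mv²/r. Vertically: N cosθ − μN sinθ = mg.
Dividing: v² = r g (sinθ + μcosθ)/(cosθ − μsinθ).
sinθ + μcosθ = 0.3971 + 0.460×0.9178 = 0.8193; cosθ − μsinθ = 0.9178 − 0.460×0.3971 = 0.7351.
v² = 222 × 10.0 × 0.8193/0.7351 = 2474 m²/s², so v = 49.74 m/s.

49.7 m/s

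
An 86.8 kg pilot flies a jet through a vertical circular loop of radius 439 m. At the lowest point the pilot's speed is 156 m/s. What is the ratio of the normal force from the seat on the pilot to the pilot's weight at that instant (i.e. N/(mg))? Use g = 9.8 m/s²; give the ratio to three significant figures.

6.66

At the bottom, N − mg = mv²/r, so N = m(v²/r + g) and N/(mg) = v²/(rg) + 1 = (156)²/(439 × 9.8) + 1 = 5.657 + 1 = 6.657.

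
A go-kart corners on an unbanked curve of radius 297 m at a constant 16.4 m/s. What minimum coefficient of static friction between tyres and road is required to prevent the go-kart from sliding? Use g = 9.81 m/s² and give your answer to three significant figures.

Friction provides the centripetal force: μ_s m g = m v²/r, so μ_s = v²/(g r) = (16.40)²/(9.81 × 297) = 269.0/2914 = 0.09231.

0.0923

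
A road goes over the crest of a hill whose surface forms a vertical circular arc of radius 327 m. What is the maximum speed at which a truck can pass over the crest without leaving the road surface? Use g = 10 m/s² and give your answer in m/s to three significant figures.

At the crest the centre of the circle is below the truck, so the net downward (centripetal) force is mg − N = mv²/r.
The truck leaves the road when N → 0, giving v_max = √(g r) = √(10.0 × 327) = 57.18 m/s.

57.2 m/s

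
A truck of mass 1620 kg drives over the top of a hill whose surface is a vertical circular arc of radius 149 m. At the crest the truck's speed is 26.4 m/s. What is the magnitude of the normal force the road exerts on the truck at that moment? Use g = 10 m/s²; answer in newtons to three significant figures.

8620 N

At the crest the centripetal acceleration points downward (toward the centre of the arc), so mg − N = mv²/r.
N = m(g − v²/r) = 1620 × (10.0 − (26.4)²/149) = 1620 × (10.0 − 4.678) = 1620 × 5.322 = 8622 N.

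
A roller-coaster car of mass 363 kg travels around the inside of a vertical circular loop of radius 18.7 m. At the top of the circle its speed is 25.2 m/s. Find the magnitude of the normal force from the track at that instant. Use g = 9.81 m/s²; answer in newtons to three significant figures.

At the top, both N and the weight mg point inward (toward the centre), so N + mg = mv²/r.
N = m(v²/r − g) = 363 × ((25.2)²/18.7 − 9.81) = 363 × (33.96 − 9.81) = 363 × 24.15 = 8766 N.

8770 N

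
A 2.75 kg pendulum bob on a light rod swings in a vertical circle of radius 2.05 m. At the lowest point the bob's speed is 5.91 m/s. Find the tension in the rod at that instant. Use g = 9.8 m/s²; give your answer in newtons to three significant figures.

73.8 N

At the lowest point, T points up (toward the centre) and the weight mg points down (away from the centre), so the net inward force is T − mg = mv²/r.
T = m(v²/r + g) = 2.75 × ((5.91)²/2.05 + 9.8) = 2.75 × (17.04 + 9.8) = 2.75 × 26.84 = 73.80 N.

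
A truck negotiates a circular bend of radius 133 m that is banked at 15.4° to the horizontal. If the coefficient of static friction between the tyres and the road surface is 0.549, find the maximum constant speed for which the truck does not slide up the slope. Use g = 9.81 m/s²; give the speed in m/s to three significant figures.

At the maximum speed, friction acts down the slope at its limiting value f = μN. Radially (horizontal, toward centre): N sinθ + μN cosθ = mv²/r. Vertically: N cosθ − μN sinθ = mg.
Dividing: v² = r g (sinθ + μcosθ)/(cosθ − μsinθ).
sinθ + μcosθ = 0.2656 + 0.549×0.9641 = 0.7948; cosθ − μsinθ = 0.9641 − 0.549×0.2656 = 0.8183.
v² = 133 × 9.81 × 0.7948/0.8183 = 1267 m²/s², so v = 35.60 m/s.

35.6 m/s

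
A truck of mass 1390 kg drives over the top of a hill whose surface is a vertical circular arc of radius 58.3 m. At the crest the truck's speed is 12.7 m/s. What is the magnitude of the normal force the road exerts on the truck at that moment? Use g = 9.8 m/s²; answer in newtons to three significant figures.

At the crest the centripetal acceleration points downward (toward the centre of the arc), so mg − N = mv²/r.
N = m(g − v²/r) = 1390 × (9.8 − (12.7)²/58.3) = 1390 × (9.8 − 2.767) = 1390 × 7.033 = 9776 N.

9780 N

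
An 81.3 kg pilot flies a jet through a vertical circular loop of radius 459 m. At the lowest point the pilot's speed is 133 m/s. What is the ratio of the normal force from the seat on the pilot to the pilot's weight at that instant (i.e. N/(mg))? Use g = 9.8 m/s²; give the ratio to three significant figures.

At the bottom, N − mg = mv²/r, so N = m(v²/r + g) and N/(mg) = v²/(rg) + 1 = (133)²/(459 × 9.8) + 1 = 3.932 + 1 = 4.932.

4.93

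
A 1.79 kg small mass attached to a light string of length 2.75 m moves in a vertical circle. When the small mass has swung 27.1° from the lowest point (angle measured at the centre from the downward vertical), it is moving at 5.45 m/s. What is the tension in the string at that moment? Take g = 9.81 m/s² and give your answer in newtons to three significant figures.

Take the radial direction toward the centre of the circle as positive. The component of the weight along the string toward the centre is −mg cos φ (φ measured from the bottom), so Newton's second law along the string gives T − mg cos φ = m v²/r.
cos 27.1° = 0.8902, so T = m(v²/r + g cos φ) = 1.79 × ((5.45)²/2.75 + 9.81 × 0.8902) = 1.79 × (10.80 + (8.733)) = 1.79 × 19.53 = 34.97 N.

35.0 N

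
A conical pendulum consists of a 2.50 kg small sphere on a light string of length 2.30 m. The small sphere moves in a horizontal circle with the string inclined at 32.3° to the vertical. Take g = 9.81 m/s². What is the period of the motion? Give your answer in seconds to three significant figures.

2.80 s

r = L sinθ = 1.229 m. From T sinθ = mω²r and T cosθ = mg: tanθ = ω²r/g, so ω² = g tanθ / r = g/(L cosθ).
ω = √(g/(L cosθ)) = √(9.81/(2.30 × 0.8453)) = √5.046 = 2.246 rad/s.
Period = 2π/ω = 2.797 s.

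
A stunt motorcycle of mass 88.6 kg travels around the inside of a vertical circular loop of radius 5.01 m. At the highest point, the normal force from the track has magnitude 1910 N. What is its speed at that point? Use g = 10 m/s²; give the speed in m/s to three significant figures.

12.6 m/s

At the top, N + mg = mv²/r, so v = √(r(N/m + g)) = √(5.01 × (1910/88.6 + 10.0)) = √(5.01 × 31.56) = √158.1 = 12.57 m/s.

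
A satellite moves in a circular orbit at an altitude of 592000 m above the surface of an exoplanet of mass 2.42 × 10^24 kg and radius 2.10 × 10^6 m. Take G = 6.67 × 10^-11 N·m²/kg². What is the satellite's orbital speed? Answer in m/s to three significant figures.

7740 m/s

Orbital radius r = R + h = 2.10 × 10^6 + 592000 = 2.692 × 10^6 m.
Gravity supplies the centripetal force: G M m / r² = m v² / r, so v = √(GM/r).
v = √(6.67 × 10^-11 × 2.42 × 10^24 / 2.692 × 10^6) = √(5.996 × 10^7) = 7743 m/s.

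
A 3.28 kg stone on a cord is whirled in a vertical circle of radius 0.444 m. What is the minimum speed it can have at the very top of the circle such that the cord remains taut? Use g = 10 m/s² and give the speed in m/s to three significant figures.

2.11 m/s

At the top, both weight mg and T point toward the centre: T + mg = mv²/r.
At minimum speed T → 0, so mg = mv_min²/r ⇒ v_min = √(g r) = √(10.0 × 0.444) = 2.107 m/s.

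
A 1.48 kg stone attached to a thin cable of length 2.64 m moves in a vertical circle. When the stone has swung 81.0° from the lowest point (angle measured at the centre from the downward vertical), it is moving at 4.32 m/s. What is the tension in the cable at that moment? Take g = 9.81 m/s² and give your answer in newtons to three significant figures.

12.7 N

Take the radial direction toward the centre of the circle as positive. The component of the weight along the string toward the centre is −mg cos φ (φ measured from the bottom), so Newton's second law along the string gives T − mg cos φ = m v²/r.
cos 81.0° = 0.1564, so T = m(v²/r + g cos φ) = 1.48 × ((4.32)²/2.64 + 9.81 × 0.1564) = 1.48 × (7.069 + (1.535)) = 1.48 × 8.604 = 12.73 N.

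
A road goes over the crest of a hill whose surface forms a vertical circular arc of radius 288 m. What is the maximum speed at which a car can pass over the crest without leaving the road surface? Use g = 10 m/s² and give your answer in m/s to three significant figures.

53.7 m/s

At the crest the centre of the circle is below the car, so the net downward (centripetal) force is mg − N = mv²/r.
The car leaves the road when N → 0, giving v_max = √(g r) = √(10.0 × 288) = 53.67 m/s.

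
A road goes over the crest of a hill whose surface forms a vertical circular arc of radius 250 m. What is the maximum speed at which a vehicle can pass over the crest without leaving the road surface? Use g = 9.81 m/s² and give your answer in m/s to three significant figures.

At the crest the centre of the circle is below the vehicle, so the net downward (centripetal) force is mg − N = mv²/r.
The vehicle leaves the road when N → 0, giving v_max = √(g r) = √(9.81 × 250) = 49.52 m/s.

49.5 m/s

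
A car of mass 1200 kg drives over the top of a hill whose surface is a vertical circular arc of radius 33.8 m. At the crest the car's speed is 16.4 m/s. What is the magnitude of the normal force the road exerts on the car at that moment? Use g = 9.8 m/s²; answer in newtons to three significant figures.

At the crest the centripetal acceleration points downward (toward the centre of the arc), so mg − N = mv²/r.
N = m(g − v²/r) = 1200 × (9.8 − (16.4)²/33.8) = 1200 × (9.8 − 7.957) = 1200 × 1.843 = 2211 N.

2210 N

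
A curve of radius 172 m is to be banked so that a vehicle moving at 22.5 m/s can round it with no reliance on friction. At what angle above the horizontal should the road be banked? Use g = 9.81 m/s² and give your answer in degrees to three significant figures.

16.7°

For a frictionless banked turn: horizontally N sinθ = mv²/r and vertically N cosθ = mg.
Dividing: tanθ = v²/(r g) = (22.5)²/(172 × 9.81) = 506.2/1687 = 0.3000.
θ = arctan(0.3000) = 16.70°.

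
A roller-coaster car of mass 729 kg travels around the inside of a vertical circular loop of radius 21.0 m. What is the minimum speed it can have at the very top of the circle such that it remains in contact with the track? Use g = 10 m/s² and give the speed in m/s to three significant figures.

At the top, both weight mg and N point toward the centre: N + mg = mv²/r.
At minimum speed N → 0, so mg = mv_min²/r ⇒ v_min = √(g r) = √(10.0 × 21.0) = 14.49 m/s.

14.5 m/s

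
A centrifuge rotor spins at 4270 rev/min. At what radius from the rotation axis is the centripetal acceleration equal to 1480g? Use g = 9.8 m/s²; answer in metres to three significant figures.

ω = 4270 rev/min × 2π/60 = 447.2 rad/s.
a_c = ω²r = 1480g ⇒ r = 1480 × 9.8 / (447.2)² = 14500/199900 = 0.07254 m.

0.0725 m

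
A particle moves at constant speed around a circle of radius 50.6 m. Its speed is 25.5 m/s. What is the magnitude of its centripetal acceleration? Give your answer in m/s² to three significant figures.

a_c = v²/r = (25.50)²/50.6 = 650.2/50.6 = 12.85 m/s².

12.9 m/s²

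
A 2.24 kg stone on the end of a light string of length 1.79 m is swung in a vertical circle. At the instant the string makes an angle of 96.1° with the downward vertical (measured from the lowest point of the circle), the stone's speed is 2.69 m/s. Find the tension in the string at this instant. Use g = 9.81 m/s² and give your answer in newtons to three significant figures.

Take the radial direction toward the centre of the circle as positive. The component of the weight along the string toward the centre is −mg cos φ (φ measured from the bottom), so Newton's second law along the string gives T − mg cos φ = m v²/r.
cos 96.1° = -0.1063, so T = m(v²/r + g cos φ) = 2.24 × ((2.69)²/1.79 + 9.81 × -0.1063) = 2.24 × (4.043 + (-1.042)) = 2.24 × 3.000 = 6.720 N.

6.72 N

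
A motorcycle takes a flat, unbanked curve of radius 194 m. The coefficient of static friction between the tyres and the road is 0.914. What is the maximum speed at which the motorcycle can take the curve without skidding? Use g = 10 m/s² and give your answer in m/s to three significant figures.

42.1 m/s

The only inward force on a level bend is static friction, so at the limit f_s = μ_s N = μ_s m g = m v²/r.
Mass cancels: v_max = √(μ_s g r) = √(0.914 × 10.0 × 194) = √1773 = 42.11 m/s.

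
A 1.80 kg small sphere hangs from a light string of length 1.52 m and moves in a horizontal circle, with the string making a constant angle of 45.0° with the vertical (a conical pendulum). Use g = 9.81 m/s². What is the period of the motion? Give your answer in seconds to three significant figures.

r = L sinθ = 1.075 m. From T sinθ = mω²r and T cosθ = mg: tanθ = ω²r/g, so ω² = g tanθ / r = g/(L cosθ).
ω = √(g/(L cosθ)) = √(9.81/(1.52 × 0.7071)) = √9.127 = 3.021 rad/s.
Period = 2π/ω = 2.080 s.

2.08 s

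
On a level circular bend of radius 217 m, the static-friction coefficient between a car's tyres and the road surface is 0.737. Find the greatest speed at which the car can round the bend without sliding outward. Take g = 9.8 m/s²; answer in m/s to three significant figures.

The only inward force on a level bend is static friction, so at the limit f_s = μ_s N = μ_s m g = m v²/r.
Mass cancels: v_max = √(μ_s g r) = √(0.737 × 9.8 × 217) = √1567 = 39.59 m/s.

39.6 m/s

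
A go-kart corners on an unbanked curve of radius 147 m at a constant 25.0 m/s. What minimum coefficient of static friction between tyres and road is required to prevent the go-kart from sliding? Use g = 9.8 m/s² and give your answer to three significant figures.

Friction provides the centripetal force: μ_s m g = m v²/r, so μ_s = v²/(g r) = (25.00)²/(9.8 × 147) = 625.0/1441 = 0.4338.

0.434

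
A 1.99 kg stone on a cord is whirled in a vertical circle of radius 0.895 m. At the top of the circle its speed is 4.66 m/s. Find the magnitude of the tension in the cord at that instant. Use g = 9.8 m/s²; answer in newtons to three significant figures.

28.8 N

At the top, both T and the weight mg point inward (toward the centre), so T + mg = mv²/r.
T = m(v²/r − g) = 1.99 × ((4.66)²/0.895 − 9.8) = 1.99 × (24.26 − 9.8) = 1.99 × 14.46 = 28.78 N.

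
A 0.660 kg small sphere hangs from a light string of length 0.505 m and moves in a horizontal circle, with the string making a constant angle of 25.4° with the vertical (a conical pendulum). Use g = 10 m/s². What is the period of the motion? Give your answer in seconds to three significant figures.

r = L sinθ = 0.2166 m. From T sinθ = mω²r and T cosθ = mg: tanθ = ω²r/g, so ω² = g tanθ / r = g/(L cosθ).
ω = √(g/(L cosθ)) = √(10.0/(0.505 × 0.9033)) = √21.92 = 4.682 rad/s.
Period = 2π/ω = 1.342 s.

1.34 s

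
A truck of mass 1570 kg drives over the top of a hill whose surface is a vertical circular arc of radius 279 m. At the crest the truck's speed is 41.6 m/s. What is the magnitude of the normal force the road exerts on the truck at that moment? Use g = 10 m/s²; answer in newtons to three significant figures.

5960 N

At the crest the centripetal acceleration points downward (toward the centre of the arc), so mg − N = mv²/r.
N = m(g − v²/r) = 1570 × (10.0 − (41.6)²/279) = 1570 × (10.0 − 6.203) = 1570 × 3.797 = 5962 N.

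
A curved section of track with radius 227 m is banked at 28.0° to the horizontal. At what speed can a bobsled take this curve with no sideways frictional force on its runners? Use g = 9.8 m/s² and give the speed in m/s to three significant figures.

34.4 m/s

On a frictionless banked curve, N sinθ = mv²/r and N cosθ = mg, so tanθ = v²/(rg).
v = √(r g tanθ) = √(227 × 9.8 × tan 28.0°) = √(227 × 9.8 × 0.5317) = √1183 = 34.39 m/s.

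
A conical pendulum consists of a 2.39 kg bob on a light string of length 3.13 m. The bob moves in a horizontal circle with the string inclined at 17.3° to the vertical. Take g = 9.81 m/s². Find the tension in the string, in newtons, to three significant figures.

24.6 N

Vertically the bob has no acceleration, so T cosθ = mg.
T = mg/cosθ = 2.39 × 9.81 / cos 17.3° = 23.45/0.9548 = 24.56 N.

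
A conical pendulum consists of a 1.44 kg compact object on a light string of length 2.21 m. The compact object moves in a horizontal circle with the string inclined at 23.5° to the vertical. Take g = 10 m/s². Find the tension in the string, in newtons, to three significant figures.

Vertically the bob has no acceleration, so T cosθ = mg.
T = mg/cosθ = 1.44 × 10.0 / cos 23.5° = 14.40/0.9171 = 15.70 N.

15.7 N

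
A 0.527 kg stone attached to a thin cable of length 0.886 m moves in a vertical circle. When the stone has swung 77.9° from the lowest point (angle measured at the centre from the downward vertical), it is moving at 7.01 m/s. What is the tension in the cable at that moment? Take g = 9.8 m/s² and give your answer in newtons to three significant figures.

30.3 N

Take the radial direction toward the centre of the circle as positive. The component of the weight along the string toward the centre is −mg cos φ (φ measured from the bottom), so Newton's second law along the string gives T − mg cos φ = m v²/r.
cos 77.9° = 0.2096, so T = m(v²/r + g cos φ) = 0.527 × ((7.01)²/0.886 + 9.8 × 0.2096) = 0.527 × (55.46 + (2.054)) = 0.527 × 57.52 = 30.31 N.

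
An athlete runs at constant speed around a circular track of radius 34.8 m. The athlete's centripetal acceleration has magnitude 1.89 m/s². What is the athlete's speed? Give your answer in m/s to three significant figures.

a_c = v²/r ⇒ v = √(a_c · r) = √(1.89 × 34.8) = √65.77 = 8.110 m/s.

8.11 m/s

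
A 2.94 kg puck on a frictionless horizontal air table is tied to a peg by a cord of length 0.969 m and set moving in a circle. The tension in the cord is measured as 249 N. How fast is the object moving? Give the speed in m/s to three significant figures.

9.06 m/s

T = m v²/r ⇒ v = √(T r / m) = √(249 × 0.969 / 2.94) = √82.07 = 9.059 m/s.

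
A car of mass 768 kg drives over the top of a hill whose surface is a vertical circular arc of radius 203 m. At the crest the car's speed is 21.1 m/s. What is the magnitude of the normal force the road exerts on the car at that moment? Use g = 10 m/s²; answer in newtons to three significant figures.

6000 N

At the crest the centripetal acceleration points downward (toward the centre of the arc), so mg − N = mv²/r.
N = m(g − v²/r) = 768 × (10.0 − (21.1)²/203) = 768 × (10.0 − 2.193) = 768 × 7.807 = 5996 N.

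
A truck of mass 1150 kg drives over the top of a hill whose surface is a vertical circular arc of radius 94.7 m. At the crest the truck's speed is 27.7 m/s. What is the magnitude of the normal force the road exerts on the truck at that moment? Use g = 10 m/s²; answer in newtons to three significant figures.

2180 N

At the crest the centripetal acceleration points downward (toward the centre of the arc), so mg − N = mv²/r.
N = m(g − v²/r) = 1150 × (10.0 − (27.7)²/94.7) = 1150 × (10.0 − 8.102) = 1150 × 1.898 = 2182 N.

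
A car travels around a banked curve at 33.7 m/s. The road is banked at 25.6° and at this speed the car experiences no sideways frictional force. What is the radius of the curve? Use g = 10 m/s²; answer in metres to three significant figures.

Frictionless banking: tanθ = v²/(rg), so r = v²/(g tanθ).
r = (33.7)²/(10.0 × tan 25.6°) = 1136/(10.0 × 0.4791) = 1136/4.791 = 237.0 m.

237 m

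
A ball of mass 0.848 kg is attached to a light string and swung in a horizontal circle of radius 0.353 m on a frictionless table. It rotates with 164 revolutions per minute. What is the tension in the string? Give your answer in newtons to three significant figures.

88.3 N

ω = 164 rev/min × 2π/60 = 17.17 rad/s, so v = ωr = 17.17 × 0.353 = 6.062 m/s.
The tension is the only horizontal force, so it supplies the full centripetal force: T = m v²/r = 0.848 × (6.062)²/0.353 = 0.848 × 36.75/0.353 = 88.29 N.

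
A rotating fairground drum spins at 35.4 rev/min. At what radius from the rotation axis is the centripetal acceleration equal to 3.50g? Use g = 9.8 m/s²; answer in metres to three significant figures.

ω = 35.4 rev/min × 2π/60 = 3.707 rad/s.
a_c = ω²r = 3.50g ⇒ r = 3.50 × 9.8 / (3.707)² = 34.30/13.74 = 2.496 m.

2.50 m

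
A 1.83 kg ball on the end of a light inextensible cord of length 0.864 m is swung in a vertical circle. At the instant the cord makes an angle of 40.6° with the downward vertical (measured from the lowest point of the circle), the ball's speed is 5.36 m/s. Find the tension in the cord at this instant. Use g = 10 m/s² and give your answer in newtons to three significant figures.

Take the radial direction toward the centre of the circle as positive. The component of the weight along the string toward the centre is −mg cos φ (φ measured from the bottom), so Newton's second law along the string gives T − mg cos φ = m v²/r.
cos 40.6° = 0.7593, so T = m(v²/r + g cos φ) = 1.83 × ((5.36)²/0.864 + 10.0 × 0.7593) = 1.83 × (33.25 + (7.593)) = 1.83 × 40.84 = 74.75 N.

74.7 N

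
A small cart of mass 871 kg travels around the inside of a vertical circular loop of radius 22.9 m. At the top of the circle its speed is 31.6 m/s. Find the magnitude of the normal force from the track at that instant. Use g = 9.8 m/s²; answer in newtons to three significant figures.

At the top, both N and the weight mg point inward (toward the centre), so N + mg = mv²/r.
N = m(v²/r − g) = 871 × ((31.6)²/22.9 − 9.8) = 871 × (43.61 − 9.8) = 871 × 33.81 = 29440 N.

29400 N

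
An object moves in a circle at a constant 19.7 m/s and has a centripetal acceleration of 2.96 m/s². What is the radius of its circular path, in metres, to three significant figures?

131 m

a_c = v²/r ⇒ r = v²/a_c = (19.7)²/2.96 = 388.1/2.96 = 131.1 m.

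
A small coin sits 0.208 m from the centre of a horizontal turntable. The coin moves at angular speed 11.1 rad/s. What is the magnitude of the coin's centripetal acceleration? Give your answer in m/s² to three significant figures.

25.6 m/s²

v = ωr = 11.1 × 0.208 = 2.309 m/s.
a_c = v²/r = (2.309)²/0.208 = 5.331/0.208 = 25.63 m/s².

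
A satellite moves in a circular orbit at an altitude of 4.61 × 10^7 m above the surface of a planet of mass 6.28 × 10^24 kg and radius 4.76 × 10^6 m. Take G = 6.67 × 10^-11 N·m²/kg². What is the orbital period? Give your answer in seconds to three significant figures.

r = R + h = 4.76 × 10^6 + 4.61 × 10^7 = 5.086 × 10^7 m. Gravity provides the centripetal force: G M m / r² = m v² / r ⇒ v = √(GM/r) = 2870 m/s.
T = 2πr/v = 2π × 5.086 × 10^7 / 2870 = 111400 s.

111000 s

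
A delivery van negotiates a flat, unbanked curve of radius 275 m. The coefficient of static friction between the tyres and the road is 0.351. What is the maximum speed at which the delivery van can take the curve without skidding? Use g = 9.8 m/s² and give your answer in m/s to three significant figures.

30.8 m/s

On a flat curve, static friction is the only horizontal force, so it must supply the full centripetal force: μ_s m g = m v²/r.
Mass cancels: v_max = √(μ_s g r) = √(0.351 × 9.8 × 275) = √945.9 = 30.76 m/s.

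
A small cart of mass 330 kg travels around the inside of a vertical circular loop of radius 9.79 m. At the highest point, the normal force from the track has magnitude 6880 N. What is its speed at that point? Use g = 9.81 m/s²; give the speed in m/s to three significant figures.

17.3 m/s

At the top, N + mg = mv²/r, so v = √(r(N/m + g)) = √(9.79 × (6880/330 + 9.81)) = √(9.79 × 30.66) = √300.1 = 17.32 m/s.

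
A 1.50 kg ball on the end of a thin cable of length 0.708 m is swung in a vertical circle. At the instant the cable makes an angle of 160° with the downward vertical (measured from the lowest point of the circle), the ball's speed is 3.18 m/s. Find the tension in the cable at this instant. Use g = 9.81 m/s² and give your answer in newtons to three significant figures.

7.60 N

Take the radial direction toward the centre of the circle as positive. The component of the weight along the string toward the centre is −mg cos φ (φ measured from the bottom), so Newton's second law along the string gives T − mg cos φ = m v²/r.
cos 160° = -0.9397, so T = m(v²/r + g cos φ) = 1.50 × ((3.18)²/0.708 + 9.81 × -0.9397) = 1.50 × (14.28 + (-9.218)) = 1.50 × 5.065 = 7.597 N.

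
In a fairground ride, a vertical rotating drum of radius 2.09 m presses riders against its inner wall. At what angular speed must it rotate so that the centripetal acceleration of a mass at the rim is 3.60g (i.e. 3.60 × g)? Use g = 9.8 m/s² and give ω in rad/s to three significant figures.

4.11 rad/s

Centripetal acceleration a_c = ω²r. Setting ω²r = 3.60g:
ω = √(3.60g / r) = √(3.60 × 9.8 / 2.09) = √16.88 = 4.109 rad/s.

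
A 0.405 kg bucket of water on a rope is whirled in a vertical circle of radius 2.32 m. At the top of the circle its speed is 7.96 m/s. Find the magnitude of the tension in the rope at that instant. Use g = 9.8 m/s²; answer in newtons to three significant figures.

At the top, both T and the weight mg point inward (toward the centre), so T + mg = mv²/r.
T = m(v²/r − g) = 0.405 × ((7.96)²/2.32 − 9.8) = 0.405 × (27.31 − 9.8) = 0.405 × 17.51 = 7.092 N.

7.09 N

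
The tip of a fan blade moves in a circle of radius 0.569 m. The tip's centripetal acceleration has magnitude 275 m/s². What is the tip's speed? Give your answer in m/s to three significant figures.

a_c = v²/r ⇒ v = √(a_c · r) = √(275 × 0.569) = √156.5 = 12.51 m/s.

12.5 m/s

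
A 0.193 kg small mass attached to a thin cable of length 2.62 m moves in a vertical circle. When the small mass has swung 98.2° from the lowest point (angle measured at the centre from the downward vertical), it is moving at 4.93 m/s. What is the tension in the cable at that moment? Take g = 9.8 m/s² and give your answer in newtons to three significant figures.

1.52 N

Take the radial direction toward the centre of the circle as positive. The component of the weight along the string toward the centre is −mg cos φ (φ measured from the bottom), so Newton's second law along the string gives T − mg cos φ = m v²/r.
cos 98.2° = -0.1426, so T = m(v²/r + g cos φ) = 0.193 × ((4.93)²/2.62 + 9.8 × -0.1426) = 0.193 × (9.277 + (-1.398)) = 0.193 × 7.879 = 1.521 N.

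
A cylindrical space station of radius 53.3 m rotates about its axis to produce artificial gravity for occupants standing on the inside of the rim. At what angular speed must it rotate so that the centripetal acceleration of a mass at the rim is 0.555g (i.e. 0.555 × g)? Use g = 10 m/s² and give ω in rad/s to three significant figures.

Centripetal acceleration a_c = ω²r. Setting ω²r = 0.555g:
ω = √(0.555g / r) = √(0.555 × 10.0 / 53.3) = √0.1041 = 0.3227 rad/s.

0.323 rad/s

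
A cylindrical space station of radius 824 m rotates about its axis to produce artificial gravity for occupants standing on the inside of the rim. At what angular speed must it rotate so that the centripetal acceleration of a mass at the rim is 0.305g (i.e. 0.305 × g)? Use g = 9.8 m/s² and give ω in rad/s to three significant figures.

Centripetal acceleration a_c = ω²r. Setting ω²r = 0.305g:
ω = √(0.305g / r) = √(0.305 × 9.8 / 824) = √0.003627 = 0.06023 rad/s.

0.0602 rad/s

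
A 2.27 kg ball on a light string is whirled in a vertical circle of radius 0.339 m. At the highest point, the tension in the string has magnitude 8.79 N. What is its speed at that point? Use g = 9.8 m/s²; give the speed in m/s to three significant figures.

At the top, T + mg = mv²/r, so v = √(r(T/m + g)) = √(0.339 × (8.79/2.27 + 9.8)) = √(0.339 × 13.67) = √4.635 = 2.153 m/s.

2.15 m/s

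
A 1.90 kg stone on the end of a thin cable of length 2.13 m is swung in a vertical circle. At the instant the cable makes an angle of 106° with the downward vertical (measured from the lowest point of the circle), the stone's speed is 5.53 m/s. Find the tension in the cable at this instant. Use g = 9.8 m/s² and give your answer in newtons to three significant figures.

22.1 N

Take the radial direction toward the centre of the circle as positive. The component of the weight along the string toward the centre is −mg cos φ (φ measured from the bottom), so Newton's second law along the string gives T − mg cos φ = m v²/r.
cos 106° = -0.2756, so T = m(v²/r + g cos φ) = 1.90 × ((5.53)²/2.13 + 9.8 × -0.2756) = 1.90 × (14.36 + (-2.701)) = 1.90 × 11.66 = 22.15 N.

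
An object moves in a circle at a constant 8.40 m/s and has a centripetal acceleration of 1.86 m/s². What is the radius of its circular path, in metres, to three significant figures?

37.9 m

a_c = v²/r ⇒ r = v²/a_c = (8.40)²/1.86 = 70.56/1.86 = 37.94 m.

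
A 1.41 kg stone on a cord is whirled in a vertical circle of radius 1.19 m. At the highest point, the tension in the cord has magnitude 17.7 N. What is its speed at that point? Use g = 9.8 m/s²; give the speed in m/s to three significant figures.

At the top, T + mg = mv²/r, so v = √(r(T/m + g)) = √(1.19 × (17.7/1.41 + 9.8)) = √(1.19 × 22.35) = √26.60 = 5.158 m/s.

5.16 m/s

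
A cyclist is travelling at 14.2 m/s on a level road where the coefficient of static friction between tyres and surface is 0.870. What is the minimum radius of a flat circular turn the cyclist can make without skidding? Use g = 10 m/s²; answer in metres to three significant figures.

At the limit, μ_s m g = m v²/r, so r_min = v²/(μ_s g) = (14.2)²/(0.870 × 10.0) = 201.6/8.700 = 23.18 m.

23.2 m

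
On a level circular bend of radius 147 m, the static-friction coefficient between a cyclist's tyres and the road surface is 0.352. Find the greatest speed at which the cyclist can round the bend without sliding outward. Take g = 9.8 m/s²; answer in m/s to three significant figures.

22.5 m/s

Friction provides the centripetal force on a flat curve. At maximum speed it is at its limiting value: μ_s m g = m v²/r.
Mass cancels: v_max = √(μ_s g r) = √(0.352 × 9.8 × 147) = √507.1 = 22.52 m/s.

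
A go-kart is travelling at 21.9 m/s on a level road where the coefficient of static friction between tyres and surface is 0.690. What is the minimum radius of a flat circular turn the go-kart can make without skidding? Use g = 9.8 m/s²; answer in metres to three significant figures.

At the limit, μ_s m g = m v²/r, so r_min = v²/(μ_s g) = (21.9)²/(0.690 × 9.8) = 479.6/6.762 = 70.93 m.

70.9 m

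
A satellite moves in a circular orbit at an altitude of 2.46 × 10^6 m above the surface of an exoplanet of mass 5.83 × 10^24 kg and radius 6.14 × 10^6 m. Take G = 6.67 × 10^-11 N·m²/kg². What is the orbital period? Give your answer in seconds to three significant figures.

r = R + h = 6.14 × 10^6 + 2.46 × 10^6 = 8.600 × 10^6 m. Gravity provides the centripetal force: G M m / r² = m v² / r ⇒ v = √(GM/r) = 6724 m/s.
T = 2πr/v = 2π × 8.600 × 10^6 / 6724 = 8036 s.

8040 s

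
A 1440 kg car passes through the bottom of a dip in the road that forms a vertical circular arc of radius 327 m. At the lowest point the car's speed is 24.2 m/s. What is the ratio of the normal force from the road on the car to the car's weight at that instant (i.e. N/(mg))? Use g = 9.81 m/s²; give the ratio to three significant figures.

At the bottom, N − mg = mv²/r, so N = m(v²/r + g) and N/(mg) = v²/(rg) + 1 = (24.2)²/(327 × 9.81) + 1 = 0.1826 + 1 = 1.183.

1.18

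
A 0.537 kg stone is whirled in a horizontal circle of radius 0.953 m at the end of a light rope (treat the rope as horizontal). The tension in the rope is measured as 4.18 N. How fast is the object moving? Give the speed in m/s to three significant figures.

T = m v²/r ⇒ v = √(T r / m) = √(4.18 × 0.953 / 0.537) = √7.418 = 2.724 m/s.

2.72 m/s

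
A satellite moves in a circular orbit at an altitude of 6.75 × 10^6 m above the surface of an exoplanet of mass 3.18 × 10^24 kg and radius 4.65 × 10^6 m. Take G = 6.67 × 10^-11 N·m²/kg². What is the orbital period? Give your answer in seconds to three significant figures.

16600 s

r = R + h = 4.65 × 10^6 + 6.75 × 10^6 = 1.140 × 10^7 m. Gravity provides the centripetal force: G M m / r² = m v² / r ⇒ v = √(GM/r) = 4313 m/s.
T = 2πr/v = 2π × 1.140 × 10^7 / 4313 = 16610 s.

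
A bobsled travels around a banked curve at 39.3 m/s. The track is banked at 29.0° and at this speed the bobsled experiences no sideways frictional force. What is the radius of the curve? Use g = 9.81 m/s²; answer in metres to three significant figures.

Frictionless banking: tanθ = v²/(rg), so r = v²/(g tanθ).
r = (39.3)²/(9.81 × tan 29.0°) = 1544/(9.81 × 0.5543) = 1544/5.438 = 284.0 m.

284 m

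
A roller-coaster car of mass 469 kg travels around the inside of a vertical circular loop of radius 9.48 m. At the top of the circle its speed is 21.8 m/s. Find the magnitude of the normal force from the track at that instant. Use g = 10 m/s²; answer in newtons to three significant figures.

At the top, both N and the weight mg point inward (toward the centre), so N + mg = mv²/r.
N = m(v²/r − g) = 469 × ((21.8)²/9.48 − 10.0) = 469 × (50.13 − 10.0) = 469 × 40.13 = 18820 N.

18800 N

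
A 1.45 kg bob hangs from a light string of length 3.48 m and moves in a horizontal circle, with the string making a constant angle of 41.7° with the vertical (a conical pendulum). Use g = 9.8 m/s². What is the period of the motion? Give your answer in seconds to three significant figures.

3.24 s

r = L sinθ = 2.315 m. From T sinθ = mω²r and T cosθ = mg: tanθ = ω²r/g, so ω² = g tanθ / r = g/(L cosθ).
ω = √(g/(L cosθ)) = √(9.8/(3.48 × 0.7466)) = √3.772 = 1.942 rad/s.
Period = 2π/ω = 3.235 s.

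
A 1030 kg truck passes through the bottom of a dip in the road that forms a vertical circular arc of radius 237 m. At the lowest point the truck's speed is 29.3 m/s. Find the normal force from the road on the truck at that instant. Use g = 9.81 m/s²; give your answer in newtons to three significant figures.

13800 N

At the lowest point, N points up (toward the centre) and the weight mg points down (away from the centre), so the net inward force is N − mg = mv²/r.
N = m(v²/r + g) = 1030 × ((29.3)²/237 + 9.81) = 1030 × (3.622 + 9.81) = 1030 × 13.43 = 13840 N.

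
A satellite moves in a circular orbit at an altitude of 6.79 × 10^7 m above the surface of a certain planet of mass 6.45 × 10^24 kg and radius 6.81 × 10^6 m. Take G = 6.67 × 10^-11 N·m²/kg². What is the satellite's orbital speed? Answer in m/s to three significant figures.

2400 m/s

Orbital radius r = R + h = 6.81 × 10^6 + 6.79 × 10^7 = 7.471 × 10^7 m.
Gravity supplies the centripetal force: G M m / r² = m v² / r, so v = √(GM/r).
v = √(6.67 × 10^-11 × 6.45 × 10^24 / 7.471 × 10^7) = √(5.758 × 10^6) = 2400 m/s.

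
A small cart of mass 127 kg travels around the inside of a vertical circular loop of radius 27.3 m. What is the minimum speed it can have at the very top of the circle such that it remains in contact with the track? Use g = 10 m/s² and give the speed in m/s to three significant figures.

16.5 m/s

At the top, both weight mg and N point toward the centre: N + mg = mv²/r.
At minimum speed N → 0, so mg = mv_min²/r ⇒ v_min = √(g r) = √(10.0 × 27.3) = 16.52 m/s.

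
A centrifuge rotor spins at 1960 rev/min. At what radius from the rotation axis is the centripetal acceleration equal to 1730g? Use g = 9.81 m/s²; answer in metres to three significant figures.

0.403 m

ω = 1960 rev/min × 2π/60 = 205.3 rad/s.
a_c = ω²r = 1730g ⇒ r = 1730 × 9.81 / (205.3)² = 16970/42130 = 0.4029 m.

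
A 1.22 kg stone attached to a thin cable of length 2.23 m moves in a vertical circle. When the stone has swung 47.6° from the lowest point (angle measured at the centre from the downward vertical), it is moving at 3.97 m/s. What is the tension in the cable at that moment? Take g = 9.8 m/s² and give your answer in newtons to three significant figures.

Take the radial direction toward the centre of the circle as positive. The component of the weight along the string toward the centre is −mg cos φ (φ measured from the bottom), so Newton's second law along the string gives T − mg cos φ = m v²/r.
cos 47.6° = 0.6743, so T = m(v²/r + g cos φ) = 1.22 × ((3.97)²/2.23 + 9.8 × 0.6743) = 1.22 × (7.068 + (6.608)) = 1.22 × 13.68 = 16.68 N.

16.7 N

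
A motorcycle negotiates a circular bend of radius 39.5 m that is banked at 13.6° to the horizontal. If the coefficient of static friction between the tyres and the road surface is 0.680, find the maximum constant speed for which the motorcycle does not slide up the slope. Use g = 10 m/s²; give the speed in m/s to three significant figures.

At the maximum speed, friction acts down the slope at its limiting value f = μN. Radially (horizontal, toward centre): N sinθ + μN cosθ = mv²/r. Vertically: N cosθ − μN sinθ = mg.
Dividing: v² = r g (sinθ + μcosθ)/(cosθ − μsinθ).
sinθ + μcosθ = 0.2351 + 0.680×0.9720 = 0.8961; cosθ − μsinθ = 0.9720 − 0.680×0.2351 = 0.8121.
v² = 39.5 × 10.0 × 0.8961/0.8121 = 435.9 m²/s², so v = 20.88 m/s.

20.9 m/s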